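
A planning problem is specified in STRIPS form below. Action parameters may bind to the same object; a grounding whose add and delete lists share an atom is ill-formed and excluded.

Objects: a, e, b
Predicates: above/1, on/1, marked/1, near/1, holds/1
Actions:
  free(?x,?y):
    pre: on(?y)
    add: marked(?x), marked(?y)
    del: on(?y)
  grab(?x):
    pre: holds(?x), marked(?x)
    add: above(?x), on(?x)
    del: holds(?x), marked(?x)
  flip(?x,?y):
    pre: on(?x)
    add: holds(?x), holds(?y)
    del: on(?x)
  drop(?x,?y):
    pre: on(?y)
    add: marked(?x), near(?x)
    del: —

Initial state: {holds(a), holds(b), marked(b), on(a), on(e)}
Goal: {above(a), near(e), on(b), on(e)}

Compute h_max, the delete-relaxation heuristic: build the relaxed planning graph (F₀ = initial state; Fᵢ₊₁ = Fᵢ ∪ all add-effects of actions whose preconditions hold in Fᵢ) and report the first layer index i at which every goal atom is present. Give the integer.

F0 = init (5 atoms)
F1 = F0 ∪ {above(b), holds(e), marked(a), marked(e), near(a), near(b), near(e), on(b)}  (13 atoms)
F2 = F1 ∪ {above(a), above(e)}  (15 atoms)
goal ⊆ F2  ⇒  h_max = 2

2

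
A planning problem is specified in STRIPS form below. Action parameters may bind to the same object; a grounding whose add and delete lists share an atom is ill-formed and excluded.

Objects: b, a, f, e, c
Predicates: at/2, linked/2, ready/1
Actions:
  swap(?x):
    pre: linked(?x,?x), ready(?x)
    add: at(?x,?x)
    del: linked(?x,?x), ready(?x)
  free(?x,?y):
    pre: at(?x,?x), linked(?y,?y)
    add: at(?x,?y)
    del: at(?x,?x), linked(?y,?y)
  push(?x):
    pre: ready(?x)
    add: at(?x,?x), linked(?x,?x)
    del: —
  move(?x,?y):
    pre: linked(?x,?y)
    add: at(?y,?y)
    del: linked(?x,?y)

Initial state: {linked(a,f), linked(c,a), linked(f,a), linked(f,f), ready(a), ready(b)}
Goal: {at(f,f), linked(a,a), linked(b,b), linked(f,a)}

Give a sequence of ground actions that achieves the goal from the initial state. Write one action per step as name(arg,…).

push(b); push(a); move(a,f)

1. push(b)  →  {at(b,b), linked(a,f), linked(b,b), linked(c,a), linked(f,a), linked(f,f), ready(a), ready(b)}
2. push(a)  →  {at(a,a), at(b,b), linked(a,a), linked(a,f), linked(b,b), linked(c,a), linked(f,a), linked(f,f), ready(a), ready(b)}
3. move(a,f)  →  {at(a,a), at(b,b), at(f,f), linked(a,a), linked(b,b), linked(c,a), linked(f,a), linked(f,f), ready(a), ready(b)}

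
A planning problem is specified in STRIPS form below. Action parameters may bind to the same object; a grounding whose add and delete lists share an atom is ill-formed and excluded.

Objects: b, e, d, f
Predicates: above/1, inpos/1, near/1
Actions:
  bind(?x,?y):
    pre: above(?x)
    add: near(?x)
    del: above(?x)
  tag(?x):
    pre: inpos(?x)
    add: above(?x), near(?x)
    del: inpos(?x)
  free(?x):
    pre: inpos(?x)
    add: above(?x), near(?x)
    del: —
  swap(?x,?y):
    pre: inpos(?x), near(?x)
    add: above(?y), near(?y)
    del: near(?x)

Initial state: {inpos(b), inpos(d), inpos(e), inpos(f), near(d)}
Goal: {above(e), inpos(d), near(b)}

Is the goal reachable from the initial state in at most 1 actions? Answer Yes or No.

No

1. tag(b)  →  {above(b), inpos(d), inpos(e), inpos(f), near(b), near(d)}
2. tag(e)  →  {above(b), above(e), inpos(d), inpos(f), near(b), near(d), near(e)}
optimal plan length = 2; 2 > 1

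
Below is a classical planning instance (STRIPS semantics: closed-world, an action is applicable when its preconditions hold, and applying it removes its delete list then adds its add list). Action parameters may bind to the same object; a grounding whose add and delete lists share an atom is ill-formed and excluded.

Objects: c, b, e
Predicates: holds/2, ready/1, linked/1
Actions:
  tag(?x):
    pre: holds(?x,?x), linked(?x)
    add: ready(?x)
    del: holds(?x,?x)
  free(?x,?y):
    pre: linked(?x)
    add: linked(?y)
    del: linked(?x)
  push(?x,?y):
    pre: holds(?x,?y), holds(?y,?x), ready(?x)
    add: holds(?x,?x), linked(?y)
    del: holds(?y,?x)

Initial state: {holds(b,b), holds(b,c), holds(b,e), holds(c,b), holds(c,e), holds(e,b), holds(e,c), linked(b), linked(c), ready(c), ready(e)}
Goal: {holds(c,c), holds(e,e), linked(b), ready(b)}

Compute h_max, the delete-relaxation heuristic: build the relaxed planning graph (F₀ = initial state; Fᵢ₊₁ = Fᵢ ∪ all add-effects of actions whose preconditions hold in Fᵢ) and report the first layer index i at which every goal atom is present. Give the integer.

F0 = init (11 atoms)
F1 = F0 ∪ {holds(c,c), holds(e,e), linked(e), ready(b)}  (15 atoms)
goal ⊆ F1  ⇒  h_max = 1

1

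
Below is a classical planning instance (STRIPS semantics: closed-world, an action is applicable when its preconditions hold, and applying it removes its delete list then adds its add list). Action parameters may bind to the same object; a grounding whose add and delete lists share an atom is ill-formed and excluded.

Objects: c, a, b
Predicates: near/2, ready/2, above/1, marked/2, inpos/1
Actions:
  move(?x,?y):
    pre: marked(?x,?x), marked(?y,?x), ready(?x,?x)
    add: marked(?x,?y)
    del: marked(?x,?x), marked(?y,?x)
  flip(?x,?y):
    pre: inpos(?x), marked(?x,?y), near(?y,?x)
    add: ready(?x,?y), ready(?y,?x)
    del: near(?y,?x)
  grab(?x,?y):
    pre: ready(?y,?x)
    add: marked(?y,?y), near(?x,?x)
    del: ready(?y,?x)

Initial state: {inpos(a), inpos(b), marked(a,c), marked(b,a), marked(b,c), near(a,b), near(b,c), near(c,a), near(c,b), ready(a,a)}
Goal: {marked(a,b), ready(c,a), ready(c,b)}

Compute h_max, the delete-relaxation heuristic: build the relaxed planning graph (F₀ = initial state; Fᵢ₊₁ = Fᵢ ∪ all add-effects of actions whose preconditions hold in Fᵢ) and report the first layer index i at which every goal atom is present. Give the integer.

F0 = init (10 atoms)
F1 = F0 ∪ {marked(a,a), near(a,a), ready(a,b), ready(a,c), ready(b,a), ready(b,c), ready(c,a), ready(c,b)}  (18 atoms)
F2 = F1 ∪ {marked(a,b), marked(b,b), marked(c,c), near(b,b), near(c,c)}  (23 atoms)
goal ⊆ F2  ⇒  h_max = 2

2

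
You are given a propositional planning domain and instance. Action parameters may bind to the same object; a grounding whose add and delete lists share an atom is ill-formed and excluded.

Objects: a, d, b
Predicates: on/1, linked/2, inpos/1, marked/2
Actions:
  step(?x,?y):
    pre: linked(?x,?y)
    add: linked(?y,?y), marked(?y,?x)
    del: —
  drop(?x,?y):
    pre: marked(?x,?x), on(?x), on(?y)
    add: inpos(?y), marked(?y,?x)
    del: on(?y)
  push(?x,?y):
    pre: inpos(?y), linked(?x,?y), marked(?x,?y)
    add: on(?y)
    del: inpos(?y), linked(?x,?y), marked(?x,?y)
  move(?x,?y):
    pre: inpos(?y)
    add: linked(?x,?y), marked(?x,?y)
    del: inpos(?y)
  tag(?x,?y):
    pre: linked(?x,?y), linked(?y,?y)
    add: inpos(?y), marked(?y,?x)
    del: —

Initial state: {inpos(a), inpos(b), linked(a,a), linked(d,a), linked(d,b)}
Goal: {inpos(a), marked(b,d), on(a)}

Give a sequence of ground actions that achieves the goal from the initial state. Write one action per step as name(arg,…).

step(a,a); step(d,b); push(a,a); step(d,a); tag(a,a)

1. step(a,a)  →  {inpos(a), inpos(b), linked(a,a), linked(d,a), linked(d,b), marked(a,a)}
2. step(d,b)  →  {inpos(a), inpos(b), linked(a,a), linked(b,b), linked(d,a), linked(d,b), marked(a,a), marked(b,d)}
3. push(a,a)  →  {inpos(b), linked(b,b), linked(d,a), linked(d,b), marked(b,d), on(a)}
4. step(d,a)  →  {inpos(b), linked(a,a), linked(b,b), linked(d,a), linked(d,b), marked(a,d), marked(b,d), on(a)}
5. tag(a,a)  →  {inpos(a), inpos(b), linked(a,a), linked(b,b), linked(d,a), linked(d,b), marked(a,a), marked(a,d), marked(b,d), on(a)}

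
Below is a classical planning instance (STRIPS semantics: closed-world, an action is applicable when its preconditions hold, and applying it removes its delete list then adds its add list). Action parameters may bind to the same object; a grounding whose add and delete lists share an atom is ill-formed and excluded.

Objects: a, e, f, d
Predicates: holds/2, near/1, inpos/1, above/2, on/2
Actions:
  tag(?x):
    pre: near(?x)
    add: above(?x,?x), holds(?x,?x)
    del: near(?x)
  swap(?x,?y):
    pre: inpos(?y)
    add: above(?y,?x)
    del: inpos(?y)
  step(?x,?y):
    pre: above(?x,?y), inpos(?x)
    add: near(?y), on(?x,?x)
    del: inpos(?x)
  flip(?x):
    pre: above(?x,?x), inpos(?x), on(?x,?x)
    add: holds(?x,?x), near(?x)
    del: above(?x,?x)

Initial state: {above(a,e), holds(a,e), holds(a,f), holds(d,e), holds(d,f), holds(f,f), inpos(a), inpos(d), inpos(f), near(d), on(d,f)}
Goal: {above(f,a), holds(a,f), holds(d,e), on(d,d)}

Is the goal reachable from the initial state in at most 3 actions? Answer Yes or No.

1. tag(d)  →  {above(a,e), above(d,d), holds(a,e), holds(a,f), holds(d,d), holds(d,e), holds(d,f), holds(f,f), inpos(a), inpos(d), inpos(f), on(d,f)}
2. swap(a,f)  →  {above(a,e), above(d,d), above(f,a), holds(a,e), holds(a,f), holds(d,d), holds(d,e), holds(d,f), holds(f,f), inpos(a), inpos(d), on(d,f)}
3. step(d,d)  →  {above(a,e), above(d,d), above(f,a), holds(a,e), holds(a,f), holds(d,d), holds(d,e), holds(d,f), holds(f,f), inpos(a), near(d), on(d,d), on(d,f)}
optimal plan length = 3; 3 ≤ 3

Yes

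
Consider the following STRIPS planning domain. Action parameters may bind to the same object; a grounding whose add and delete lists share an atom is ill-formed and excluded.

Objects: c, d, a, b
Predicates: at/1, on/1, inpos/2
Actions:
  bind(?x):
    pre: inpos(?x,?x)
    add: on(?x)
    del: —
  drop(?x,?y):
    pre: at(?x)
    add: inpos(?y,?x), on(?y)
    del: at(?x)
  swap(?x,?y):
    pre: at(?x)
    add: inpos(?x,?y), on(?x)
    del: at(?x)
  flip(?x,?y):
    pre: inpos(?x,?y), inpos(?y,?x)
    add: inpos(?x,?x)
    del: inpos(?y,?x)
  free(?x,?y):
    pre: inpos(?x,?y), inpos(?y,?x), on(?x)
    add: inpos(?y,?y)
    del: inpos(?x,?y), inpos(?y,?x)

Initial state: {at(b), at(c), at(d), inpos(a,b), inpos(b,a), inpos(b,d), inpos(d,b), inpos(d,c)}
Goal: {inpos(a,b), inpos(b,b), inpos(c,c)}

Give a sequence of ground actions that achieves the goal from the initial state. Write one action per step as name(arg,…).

1. drop(c,c)  →  {at(b), at(d), inpos(a,b), inpos(b,a), inpos(b,d), inpos(c,c), inpos(d,b), inpos(d,c), on(c)}
2. drop(b,b)  →  {at(d), inpos(a,b), inpos(b,a), inpos(b,b), inpos(b,d), inpos(c,c), inpos(d,b), inpos(d,c), on(b), on(c)}

drop(c,c); drop(b,b)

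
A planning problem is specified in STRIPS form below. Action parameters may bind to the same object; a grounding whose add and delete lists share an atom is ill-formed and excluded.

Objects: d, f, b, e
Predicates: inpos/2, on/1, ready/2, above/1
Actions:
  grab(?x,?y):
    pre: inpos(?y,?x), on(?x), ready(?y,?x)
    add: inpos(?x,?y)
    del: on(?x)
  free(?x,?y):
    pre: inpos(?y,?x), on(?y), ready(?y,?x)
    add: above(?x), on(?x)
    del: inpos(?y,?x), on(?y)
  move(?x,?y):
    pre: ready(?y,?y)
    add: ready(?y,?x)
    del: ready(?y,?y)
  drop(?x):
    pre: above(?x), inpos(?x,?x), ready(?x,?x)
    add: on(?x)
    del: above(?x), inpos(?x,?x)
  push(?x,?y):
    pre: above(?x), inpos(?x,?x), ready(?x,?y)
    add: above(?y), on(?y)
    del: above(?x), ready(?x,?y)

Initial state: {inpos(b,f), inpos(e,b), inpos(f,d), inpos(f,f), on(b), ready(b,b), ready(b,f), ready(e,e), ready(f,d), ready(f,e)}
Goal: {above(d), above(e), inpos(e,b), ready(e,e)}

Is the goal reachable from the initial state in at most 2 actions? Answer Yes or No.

No

1. free(f,b)  →  {above(f), inpos(e,b), inpos(f,d), inpos(f,f), on(f), ready(b,b), ready(b,f), ready(e,e), ready(f,d), ready(f,e)}
2. free(d,f)  →  {above(d), above(f), inpos(e,b), inpos(f,f), on(d), ready(b,b), ready(b,f), ready(e,e), ready(f,d), ready(f,e)}
3. push(f,e)  →  {above(d), above(e), inpos(e,b), inpos(f,f), on(d), on(e), ready(b,b), ready(b,f), ready(e,e), ready(f,d)}
optimal plan length = 3; 3 > 2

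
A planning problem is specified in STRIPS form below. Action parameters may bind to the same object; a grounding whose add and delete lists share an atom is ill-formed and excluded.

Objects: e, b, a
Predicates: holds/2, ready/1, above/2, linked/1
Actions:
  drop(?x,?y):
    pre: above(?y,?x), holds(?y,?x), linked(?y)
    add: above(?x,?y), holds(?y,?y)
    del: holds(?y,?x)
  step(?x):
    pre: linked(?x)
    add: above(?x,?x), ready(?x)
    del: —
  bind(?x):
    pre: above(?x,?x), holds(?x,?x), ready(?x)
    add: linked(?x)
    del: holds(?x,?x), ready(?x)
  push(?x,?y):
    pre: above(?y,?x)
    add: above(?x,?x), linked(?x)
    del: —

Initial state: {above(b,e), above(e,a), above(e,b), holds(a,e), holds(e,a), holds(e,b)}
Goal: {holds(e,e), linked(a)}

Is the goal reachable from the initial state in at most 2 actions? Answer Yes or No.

No

1. push(e,b)  →  {above(b,e), above(e,a), above(e,b), above(e,e), holds(a,e), holds(e,a), holds(e,b), linked(e)}
2. drop(b,e)  →  {above(b,e), above(e,a), above(e,b), above(e,e), holds(a,e), holds(e,a), holds(e,e), linked(e)}
3. push(a,e)  →  {above(a,a), above(b,e), above(e,a), above(e,b), above(e,e), holds(a,e), holds(e,a), holds(e,e), linked(a), linked(e)}
optimal plan length = 3; 3 > 2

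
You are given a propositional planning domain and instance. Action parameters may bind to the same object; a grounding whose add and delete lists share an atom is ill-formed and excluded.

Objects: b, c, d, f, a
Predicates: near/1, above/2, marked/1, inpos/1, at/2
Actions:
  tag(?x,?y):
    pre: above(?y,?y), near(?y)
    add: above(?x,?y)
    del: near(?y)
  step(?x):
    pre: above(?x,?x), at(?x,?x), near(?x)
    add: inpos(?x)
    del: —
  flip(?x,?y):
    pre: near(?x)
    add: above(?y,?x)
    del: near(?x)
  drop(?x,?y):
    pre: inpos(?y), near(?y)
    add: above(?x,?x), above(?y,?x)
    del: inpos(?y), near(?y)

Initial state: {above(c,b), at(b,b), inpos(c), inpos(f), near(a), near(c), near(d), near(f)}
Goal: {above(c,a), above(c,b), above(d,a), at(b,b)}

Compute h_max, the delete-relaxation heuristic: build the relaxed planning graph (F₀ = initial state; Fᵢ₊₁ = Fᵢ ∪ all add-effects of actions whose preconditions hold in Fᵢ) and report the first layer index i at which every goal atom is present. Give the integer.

F0 = init (8 atoms)
F1 = F0 ∪ {above(a,a), above(a,c), above(a,d), above(a,f), above(b,a), above(b,b), above(b,c), above(b,d), above(b,f), above(c,a), above(c,c), above(c,d), above(c,f), above(d,a), above(d,c), above(d,d), above(d,f), above(f,a), above(f,b), above(f,c), above(f,d), above(f,f)}  (30 atoms)
goal ⊆ F1  ⇒  h_max = 1

1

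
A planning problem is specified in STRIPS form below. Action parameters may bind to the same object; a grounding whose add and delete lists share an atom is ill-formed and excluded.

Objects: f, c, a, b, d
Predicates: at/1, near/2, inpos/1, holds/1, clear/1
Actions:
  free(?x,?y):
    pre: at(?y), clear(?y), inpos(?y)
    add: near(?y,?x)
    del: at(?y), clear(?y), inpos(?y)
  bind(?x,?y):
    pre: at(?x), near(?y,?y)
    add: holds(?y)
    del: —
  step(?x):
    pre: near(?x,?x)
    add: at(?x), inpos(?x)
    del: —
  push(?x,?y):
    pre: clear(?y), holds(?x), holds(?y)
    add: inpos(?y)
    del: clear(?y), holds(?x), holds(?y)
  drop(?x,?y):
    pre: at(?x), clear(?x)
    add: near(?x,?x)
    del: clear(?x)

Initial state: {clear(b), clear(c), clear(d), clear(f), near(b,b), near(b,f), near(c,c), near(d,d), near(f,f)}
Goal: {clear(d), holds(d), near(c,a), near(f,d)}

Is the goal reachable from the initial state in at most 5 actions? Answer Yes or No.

1. step(f)  →  {at(f), clear(b), clear(c), clear(d), clear(f), inpos(f), near(b,b), near(b,f), near(c,c), near(d,d), near(f,f)}
2. free(d,f)  →  {clear(b), clear(c), clear(d), near(b,b), near(b,f), near(c,c), near(d,d), near(f,d), near(f,f)}
3. step(c)  →  {at(c), clear(b), clear(c), clear(d), inpos(c), near(b,b), near(b,f), near(c,c), near(d,d), near(f,d), near(f,f)}
4. bind(c,d)  →  {at(c), clear(b), clear(c), clear(d), holds(d), inpos(c), near(b,b), near(b,f), near(c,c), near(d,d), near(f,d), near(f,f)}
5. free(a,c)  →  {clear(b), clear(d), holds(d), near(b,b), near(b,f), near(c,a), near(c,c), near(d,d), near(f,d), near(f,f)}
optimal plan length = 5; 5 ≤ 5

Yes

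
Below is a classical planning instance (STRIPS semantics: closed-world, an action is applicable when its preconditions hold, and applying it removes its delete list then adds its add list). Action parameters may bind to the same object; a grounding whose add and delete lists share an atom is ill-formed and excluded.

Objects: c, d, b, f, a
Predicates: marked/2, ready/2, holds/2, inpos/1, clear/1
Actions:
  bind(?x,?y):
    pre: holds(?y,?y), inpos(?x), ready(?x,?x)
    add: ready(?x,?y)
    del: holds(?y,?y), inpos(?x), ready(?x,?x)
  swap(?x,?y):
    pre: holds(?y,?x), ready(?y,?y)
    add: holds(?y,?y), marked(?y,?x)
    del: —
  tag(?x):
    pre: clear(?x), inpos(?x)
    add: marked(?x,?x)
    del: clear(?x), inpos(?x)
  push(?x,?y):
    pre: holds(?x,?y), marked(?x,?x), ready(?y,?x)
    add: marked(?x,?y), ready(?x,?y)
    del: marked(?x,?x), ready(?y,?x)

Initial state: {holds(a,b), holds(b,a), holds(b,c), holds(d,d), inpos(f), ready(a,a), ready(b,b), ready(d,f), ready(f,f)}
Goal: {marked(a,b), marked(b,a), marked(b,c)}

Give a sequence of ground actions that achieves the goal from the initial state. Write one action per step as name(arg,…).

1. swap(c,b)  →  {holds(a,b), holds(b,a), holds(b,b), holds(b,c), holds(d,d), inpos(f), marked(b,c), ready(a,a), ready(b,b), ready(d,f), ready(f,f)}
2. swap(b,a)  →  {holds(a,a), holds(a,b), holds(b,a), holds(b,b), holds(b,c), holds(d,d), inpos(f), marked(a,b), marked(b,c), ready(a,a), ready(b,b), ready(d,f), ready(f,f)}
3. swap(a,b)  →  {holds(a,a), holds(a,b), holds(b,a), holds(b,b), holds(b,c), holds(d,d), inpos(f), marked(a,b), marked(b,a), marked(b,c), ready(a,a), ready(b,b), ready(d,f), ready(f,f)}

swap(c,b); swap(b,a); swap(a,b)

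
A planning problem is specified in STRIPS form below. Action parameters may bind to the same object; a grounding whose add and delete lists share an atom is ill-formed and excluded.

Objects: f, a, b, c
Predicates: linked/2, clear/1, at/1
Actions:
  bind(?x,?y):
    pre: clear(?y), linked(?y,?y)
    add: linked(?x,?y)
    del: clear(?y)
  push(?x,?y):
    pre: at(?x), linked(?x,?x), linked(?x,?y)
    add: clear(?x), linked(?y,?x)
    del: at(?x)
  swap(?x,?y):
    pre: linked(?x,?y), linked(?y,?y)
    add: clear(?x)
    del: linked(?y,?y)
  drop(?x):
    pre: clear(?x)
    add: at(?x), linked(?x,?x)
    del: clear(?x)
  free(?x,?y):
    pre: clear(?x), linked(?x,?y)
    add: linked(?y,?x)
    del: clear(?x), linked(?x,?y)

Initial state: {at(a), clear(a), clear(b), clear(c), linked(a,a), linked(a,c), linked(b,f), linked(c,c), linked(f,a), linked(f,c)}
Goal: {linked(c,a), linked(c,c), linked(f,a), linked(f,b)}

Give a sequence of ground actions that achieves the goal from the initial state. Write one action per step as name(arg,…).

bind(c,a); free(b,f)

1. bind(c,a)  →  {at(a), clear(b), clear(c), linked(a,a), linked(a,c), linked(b,f), linked(c,a), linked(c,c), linked(f,a), linked(f,c)}
2. free(b,f)  →  {at(a), clear(c), linked(a,a), linked(a,c), linked(c,a), linked(c,c), linked(f,a), linked(f,b), linked(f,c)}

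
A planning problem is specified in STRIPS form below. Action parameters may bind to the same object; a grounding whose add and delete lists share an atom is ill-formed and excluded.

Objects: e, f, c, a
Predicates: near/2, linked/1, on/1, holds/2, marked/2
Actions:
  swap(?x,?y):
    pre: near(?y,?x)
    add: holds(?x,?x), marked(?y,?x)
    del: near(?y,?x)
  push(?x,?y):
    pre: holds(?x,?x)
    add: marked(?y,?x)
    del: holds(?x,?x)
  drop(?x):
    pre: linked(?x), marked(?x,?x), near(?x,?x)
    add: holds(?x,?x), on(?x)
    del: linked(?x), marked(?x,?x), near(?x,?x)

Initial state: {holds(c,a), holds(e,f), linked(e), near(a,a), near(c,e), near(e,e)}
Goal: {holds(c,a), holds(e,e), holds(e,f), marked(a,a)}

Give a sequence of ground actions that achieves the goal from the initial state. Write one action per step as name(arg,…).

1. swap(e,e)  →  {holds(c,a), holds(e,e), holds(e,f), linked(e), marked(e,e), near(a,a), near(c,e)}
2. swap(a,a)  →  {holds(a,a), holds(c,a), holds(e,e), holds(e,f), linked(e), marked(a,a), marked(e,e), near(c,e)}

swap(e,e); swap(a,a)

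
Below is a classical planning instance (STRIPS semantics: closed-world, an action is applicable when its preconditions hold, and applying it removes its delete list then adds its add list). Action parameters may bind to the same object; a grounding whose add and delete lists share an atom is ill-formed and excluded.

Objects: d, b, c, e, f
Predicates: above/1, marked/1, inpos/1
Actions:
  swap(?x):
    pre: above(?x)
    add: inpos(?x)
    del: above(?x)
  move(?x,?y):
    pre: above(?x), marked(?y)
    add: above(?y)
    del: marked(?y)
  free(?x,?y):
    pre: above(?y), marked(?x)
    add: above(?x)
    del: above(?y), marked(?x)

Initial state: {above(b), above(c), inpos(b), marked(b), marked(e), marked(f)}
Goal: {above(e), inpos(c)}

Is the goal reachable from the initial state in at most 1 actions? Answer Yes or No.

1. swap(c)  →  {above(b), inpos(b), inpos(c), marked(b), marked(e), marked(f)}
2. move(b,e)  →  {above(b), above(e), inpos(b), inpos(c), marked(b), marked(f)}
optimal plan length = 2; 2 > 1

No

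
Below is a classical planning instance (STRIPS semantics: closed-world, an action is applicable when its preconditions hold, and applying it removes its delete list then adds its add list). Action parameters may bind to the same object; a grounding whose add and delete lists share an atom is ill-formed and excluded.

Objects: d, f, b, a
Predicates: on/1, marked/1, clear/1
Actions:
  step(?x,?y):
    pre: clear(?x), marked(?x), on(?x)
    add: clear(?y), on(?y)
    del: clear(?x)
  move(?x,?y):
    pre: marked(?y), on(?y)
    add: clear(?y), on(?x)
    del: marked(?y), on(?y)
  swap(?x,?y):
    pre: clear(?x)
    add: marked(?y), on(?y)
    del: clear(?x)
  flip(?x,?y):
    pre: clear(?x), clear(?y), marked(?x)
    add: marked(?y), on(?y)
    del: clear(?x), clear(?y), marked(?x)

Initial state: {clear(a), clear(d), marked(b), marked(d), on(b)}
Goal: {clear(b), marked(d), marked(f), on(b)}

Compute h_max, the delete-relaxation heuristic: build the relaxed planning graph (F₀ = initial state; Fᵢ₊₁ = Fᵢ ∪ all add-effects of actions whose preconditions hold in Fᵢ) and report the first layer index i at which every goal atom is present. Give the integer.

1

F0 = init (5 atoms)
F1 = F0 ∪ {clear(b), marked(a), marked(f), on(a), on(d), on(f)}  (11 atoms)
goal ⊆ F1  ⇒  h_max = 1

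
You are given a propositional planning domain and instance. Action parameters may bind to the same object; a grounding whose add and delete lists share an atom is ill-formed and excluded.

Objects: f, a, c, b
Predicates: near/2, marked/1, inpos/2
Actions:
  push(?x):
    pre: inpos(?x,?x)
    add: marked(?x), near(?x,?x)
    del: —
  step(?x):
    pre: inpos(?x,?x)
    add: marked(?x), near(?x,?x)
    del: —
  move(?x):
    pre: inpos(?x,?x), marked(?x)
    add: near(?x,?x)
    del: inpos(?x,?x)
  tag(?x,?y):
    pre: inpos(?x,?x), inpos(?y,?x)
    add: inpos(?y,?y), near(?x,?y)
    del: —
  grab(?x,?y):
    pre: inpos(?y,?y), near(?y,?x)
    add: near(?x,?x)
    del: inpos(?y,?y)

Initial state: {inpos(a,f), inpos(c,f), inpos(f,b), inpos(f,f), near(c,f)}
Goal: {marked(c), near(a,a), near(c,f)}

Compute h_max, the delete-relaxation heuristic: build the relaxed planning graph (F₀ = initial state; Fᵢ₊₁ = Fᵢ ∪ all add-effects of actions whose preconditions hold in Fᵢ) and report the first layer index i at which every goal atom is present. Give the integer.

F0 = init (5 atoms)
F1 = F0 ∪ {inpos(a,a), inpos(c,c), marked(f), near(f,a), near(f,c), near(f,f)}  (11 atoms)
F2 = F1 ∪ {marked(a), marked(c), near(a,a), near(c,c)}  (15 atoms)
goal ⊆ F2  ⇒  h_max = 2

2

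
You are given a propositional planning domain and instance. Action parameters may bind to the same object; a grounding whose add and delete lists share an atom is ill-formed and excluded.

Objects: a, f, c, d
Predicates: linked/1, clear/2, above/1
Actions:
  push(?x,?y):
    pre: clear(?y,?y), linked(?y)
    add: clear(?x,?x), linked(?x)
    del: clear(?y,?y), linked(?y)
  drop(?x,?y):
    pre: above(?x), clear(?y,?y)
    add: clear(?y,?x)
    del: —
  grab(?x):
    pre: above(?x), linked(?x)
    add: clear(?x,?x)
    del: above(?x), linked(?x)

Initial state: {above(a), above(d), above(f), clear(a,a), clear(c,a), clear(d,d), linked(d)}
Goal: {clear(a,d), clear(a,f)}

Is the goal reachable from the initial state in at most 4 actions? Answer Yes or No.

Yes

1. drop(f,a)  →  {above(a), above(d), above(f), clear(a,a), clear(a,f), clear(c,a), clear(d,d), linked(d)}
2. drop(d,a)  →  {above(a), above(d), above(f), clear(a,a), clear(a,d), clear(a,f), clear(c,a), clear(d,d), linked(d)}
optimal plan length = 2; 2 ≤ 4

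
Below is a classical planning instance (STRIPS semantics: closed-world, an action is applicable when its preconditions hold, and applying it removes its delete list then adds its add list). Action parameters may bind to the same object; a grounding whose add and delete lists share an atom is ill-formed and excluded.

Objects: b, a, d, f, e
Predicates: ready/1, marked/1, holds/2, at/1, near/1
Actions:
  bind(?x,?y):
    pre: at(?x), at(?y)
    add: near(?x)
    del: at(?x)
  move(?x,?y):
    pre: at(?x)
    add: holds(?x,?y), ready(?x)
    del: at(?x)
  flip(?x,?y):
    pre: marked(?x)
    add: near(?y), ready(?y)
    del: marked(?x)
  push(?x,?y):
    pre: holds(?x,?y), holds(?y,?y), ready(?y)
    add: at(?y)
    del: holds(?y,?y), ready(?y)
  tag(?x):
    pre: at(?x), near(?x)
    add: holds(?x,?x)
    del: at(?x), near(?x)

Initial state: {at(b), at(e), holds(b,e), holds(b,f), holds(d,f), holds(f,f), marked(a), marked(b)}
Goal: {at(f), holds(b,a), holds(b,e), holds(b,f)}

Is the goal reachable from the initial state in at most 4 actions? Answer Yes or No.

Yes

1. move(b,a)  →  {at(e), holds(b,a), holds(b,e), holds(b,f), holds(d,f), holds(f,f), marked(a), marked(b), ready(b)}
2. flip(b,f)  →  {at(e), holds(b,a), holds(b,e), holds(b,f), holds(d,f), holds(f,f), marked(a), near(f), ready(b), ready(f)}
3. push(b,f)  →  {at(e), at(f), holds(b,a), holds(b,e), holds(b,f), holds(d,f), marked(a), near(f), ready(b)}
optimal plan length = 3; 3 ≤ 4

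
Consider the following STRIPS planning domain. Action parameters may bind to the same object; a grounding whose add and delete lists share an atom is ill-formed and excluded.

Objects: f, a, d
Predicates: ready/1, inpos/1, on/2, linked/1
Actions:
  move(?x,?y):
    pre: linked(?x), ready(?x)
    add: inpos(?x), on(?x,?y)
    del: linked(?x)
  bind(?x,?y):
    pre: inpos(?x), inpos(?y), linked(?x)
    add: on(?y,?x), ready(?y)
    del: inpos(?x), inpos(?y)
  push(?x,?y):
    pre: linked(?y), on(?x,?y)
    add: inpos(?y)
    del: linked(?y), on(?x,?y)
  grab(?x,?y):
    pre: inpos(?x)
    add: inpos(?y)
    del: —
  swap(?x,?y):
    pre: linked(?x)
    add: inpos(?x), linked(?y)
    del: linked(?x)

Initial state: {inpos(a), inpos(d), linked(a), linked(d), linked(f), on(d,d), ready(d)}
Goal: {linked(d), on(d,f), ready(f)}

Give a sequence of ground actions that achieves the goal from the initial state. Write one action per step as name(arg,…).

move(d,f); swap(f,d); bind(a,f)

1. move(d,f)  →  {inpos(a), inpos(d), linked(a), linked(f), on(d,d), on(d,f), ready(d)}
2. swap(f,d)  →  {inpos(a), inpos(d), inpos(f), linked(a), linked(d), on(d,d), on(d,f), ready(d)}
3. bind(a,f)  →  {inpos(d), linked(a), linked(d), on(d,d), on(d,f), on(f,a), ready(d), ready(f)}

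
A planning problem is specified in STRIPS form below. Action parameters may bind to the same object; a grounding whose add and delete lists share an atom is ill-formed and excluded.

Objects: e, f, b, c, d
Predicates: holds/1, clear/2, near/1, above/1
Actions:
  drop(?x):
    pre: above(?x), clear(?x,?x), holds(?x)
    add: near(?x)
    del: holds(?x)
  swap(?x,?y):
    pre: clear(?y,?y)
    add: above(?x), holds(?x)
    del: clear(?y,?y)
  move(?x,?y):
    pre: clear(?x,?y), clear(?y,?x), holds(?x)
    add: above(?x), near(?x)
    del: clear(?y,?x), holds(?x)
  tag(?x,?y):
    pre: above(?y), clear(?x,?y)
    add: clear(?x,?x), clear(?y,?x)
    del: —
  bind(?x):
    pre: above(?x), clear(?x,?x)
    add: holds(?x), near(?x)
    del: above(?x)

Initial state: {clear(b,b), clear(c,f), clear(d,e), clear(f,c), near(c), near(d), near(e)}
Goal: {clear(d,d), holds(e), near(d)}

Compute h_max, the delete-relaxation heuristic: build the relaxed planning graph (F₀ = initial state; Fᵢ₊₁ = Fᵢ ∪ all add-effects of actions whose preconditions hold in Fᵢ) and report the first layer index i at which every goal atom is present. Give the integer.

F0 = init (7 atoms)
F1 = F0 ∪ {above(b), above(c), above(d), above(e), above(f), holds(b), holds(c), holds(d), holds(e), holds(f)}  (17 atoms)
F2 = F1 ∪ {clear(c,c), clear(d,d), clear(e,d), clear(f,f), near(b), near(f)}  (23 atoms)
goal ⊆ F2  ⇒  h_max = 2

2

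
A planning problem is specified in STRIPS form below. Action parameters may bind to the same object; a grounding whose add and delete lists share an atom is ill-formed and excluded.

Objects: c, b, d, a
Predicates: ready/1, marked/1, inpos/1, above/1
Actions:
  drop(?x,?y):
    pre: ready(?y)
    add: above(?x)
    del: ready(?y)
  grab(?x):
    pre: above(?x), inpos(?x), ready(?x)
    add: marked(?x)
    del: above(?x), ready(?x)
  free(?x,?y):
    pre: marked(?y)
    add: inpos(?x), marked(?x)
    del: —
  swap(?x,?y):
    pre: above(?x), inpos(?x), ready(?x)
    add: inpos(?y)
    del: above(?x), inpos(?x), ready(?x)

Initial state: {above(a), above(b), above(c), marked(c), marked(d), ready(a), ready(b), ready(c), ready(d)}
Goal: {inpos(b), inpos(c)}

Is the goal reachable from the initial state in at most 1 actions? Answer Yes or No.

1. free(c,c)  →  {above(a), above(b), above(c), inpos(c), marked(c), marked(d), ready(a), ready(b), ready(c), ready(d)}
2. free(b,c)  →  {above(a), above(b), above(c), inpos(b), inpos(c), marked(b), marked(c), marked(d), ready(a), ready(b), ready(c), ready(d)}
optimal plan length = 2; 2 > 1

No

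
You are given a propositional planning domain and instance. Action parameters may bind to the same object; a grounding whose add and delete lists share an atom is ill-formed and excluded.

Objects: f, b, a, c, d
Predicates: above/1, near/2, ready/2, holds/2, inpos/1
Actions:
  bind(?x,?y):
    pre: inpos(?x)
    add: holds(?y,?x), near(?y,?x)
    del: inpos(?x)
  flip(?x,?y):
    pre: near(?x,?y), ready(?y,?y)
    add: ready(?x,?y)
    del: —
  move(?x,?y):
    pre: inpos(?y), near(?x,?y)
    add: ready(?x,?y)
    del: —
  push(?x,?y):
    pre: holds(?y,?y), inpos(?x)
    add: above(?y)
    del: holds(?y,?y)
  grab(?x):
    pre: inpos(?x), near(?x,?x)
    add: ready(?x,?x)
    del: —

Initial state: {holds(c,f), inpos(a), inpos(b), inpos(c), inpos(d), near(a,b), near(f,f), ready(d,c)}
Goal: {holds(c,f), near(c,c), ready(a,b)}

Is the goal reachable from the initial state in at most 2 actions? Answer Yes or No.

Yes

1. bind(c,c)  →  {holds(c,c), holds(c,f), inpos(a), inpos(b), inpos(d), near(a,b), near(c,c), near(f,f), ready(d,c)}
2. move(a,b)  →  {holds(c,c), holds(c,f), inpos(a), inpos(b), inpos(d), near(a,b), near(c,c), near(f,f), ready(a,b), ready(d,c)}
optimal plan length = 2; 2 ≤ 2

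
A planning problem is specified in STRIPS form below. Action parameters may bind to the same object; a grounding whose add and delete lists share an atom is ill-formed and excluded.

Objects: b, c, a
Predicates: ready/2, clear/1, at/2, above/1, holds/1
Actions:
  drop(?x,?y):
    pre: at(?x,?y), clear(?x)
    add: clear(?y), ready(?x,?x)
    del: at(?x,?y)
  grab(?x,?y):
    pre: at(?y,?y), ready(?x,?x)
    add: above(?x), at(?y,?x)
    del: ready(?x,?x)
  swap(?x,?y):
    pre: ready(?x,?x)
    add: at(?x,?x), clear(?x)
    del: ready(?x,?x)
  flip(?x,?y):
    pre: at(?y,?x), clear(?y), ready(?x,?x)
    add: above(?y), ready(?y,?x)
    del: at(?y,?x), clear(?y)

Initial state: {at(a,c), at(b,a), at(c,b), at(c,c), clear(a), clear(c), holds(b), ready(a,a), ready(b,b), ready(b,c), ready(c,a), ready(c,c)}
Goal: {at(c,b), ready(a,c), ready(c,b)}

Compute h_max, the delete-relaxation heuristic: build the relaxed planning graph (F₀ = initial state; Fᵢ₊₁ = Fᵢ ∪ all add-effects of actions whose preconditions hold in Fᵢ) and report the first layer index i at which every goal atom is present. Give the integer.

1

F0 = init (12 atoms)
F1 = F0 ∪ {above(a), above(b), above(c), at(a,a), at(b,b), at(c,a), clear(b), ready(a,c), ready(c,b)}  (21 atoms)
goal ⊆ F1  ⇒  h_max = 1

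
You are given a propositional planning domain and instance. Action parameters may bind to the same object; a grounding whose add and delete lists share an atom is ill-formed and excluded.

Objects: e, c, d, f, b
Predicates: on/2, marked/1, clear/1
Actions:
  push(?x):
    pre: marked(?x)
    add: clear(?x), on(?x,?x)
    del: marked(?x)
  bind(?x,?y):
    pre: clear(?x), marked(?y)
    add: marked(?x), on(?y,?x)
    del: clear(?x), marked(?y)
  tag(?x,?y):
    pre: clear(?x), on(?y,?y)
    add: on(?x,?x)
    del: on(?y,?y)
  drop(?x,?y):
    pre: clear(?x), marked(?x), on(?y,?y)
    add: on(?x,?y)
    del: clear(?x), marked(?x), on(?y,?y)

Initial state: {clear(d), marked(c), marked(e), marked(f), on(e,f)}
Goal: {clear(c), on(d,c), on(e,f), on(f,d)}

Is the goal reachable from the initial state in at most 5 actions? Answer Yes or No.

1. push(c)  →  {clear(c), clear(d), marked(e), marked(f), on(c,c), on(e,f)}
2. bind(d,f)  →  {clear(c), marked(d), marked(e), on(c,c), on(e,f), on(f,d)}
3. bind(c,d)  →  {marked(c), marked(e), on(c,c), on(d,c), on(e,f), on(f,d)}
4. push(c)  →  {clear(c), marked(e), on(c,c), on(d,c), on(e,f), on(f,d)}
optimal plan length = 4; 4 ≤ 5

Yes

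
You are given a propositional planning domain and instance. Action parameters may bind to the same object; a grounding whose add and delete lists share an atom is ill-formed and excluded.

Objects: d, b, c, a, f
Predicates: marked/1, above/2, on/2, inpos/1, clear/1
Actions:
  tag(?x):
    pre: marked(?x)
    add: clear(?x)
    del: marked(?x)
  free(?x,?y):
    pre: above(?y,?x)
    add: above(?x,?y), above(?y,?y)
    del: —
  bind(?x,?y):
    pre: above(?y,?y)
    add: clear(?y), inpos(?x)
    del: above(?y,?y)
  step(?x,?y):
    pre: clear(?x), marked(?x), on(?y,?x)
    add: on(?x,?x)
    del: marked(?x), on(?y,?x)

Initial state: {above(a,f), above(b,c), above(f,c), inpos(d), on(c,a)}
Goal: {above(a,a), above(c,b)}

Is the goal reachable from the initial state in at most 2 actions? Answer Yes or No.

Yes

1. free(c,b)  →  {above(a,f), above(b,b), above(b,c), above(c,b), above(f,c), inpos(d), on(c,a)}
2. free(f,a)  →  {above(a,a), above(a,f), above(b,b), above(b,c), above(c,b), above(f,a), above(f,c), inpos(d), on(c,a)}
optimal plan length = 2; 2 ≤ 2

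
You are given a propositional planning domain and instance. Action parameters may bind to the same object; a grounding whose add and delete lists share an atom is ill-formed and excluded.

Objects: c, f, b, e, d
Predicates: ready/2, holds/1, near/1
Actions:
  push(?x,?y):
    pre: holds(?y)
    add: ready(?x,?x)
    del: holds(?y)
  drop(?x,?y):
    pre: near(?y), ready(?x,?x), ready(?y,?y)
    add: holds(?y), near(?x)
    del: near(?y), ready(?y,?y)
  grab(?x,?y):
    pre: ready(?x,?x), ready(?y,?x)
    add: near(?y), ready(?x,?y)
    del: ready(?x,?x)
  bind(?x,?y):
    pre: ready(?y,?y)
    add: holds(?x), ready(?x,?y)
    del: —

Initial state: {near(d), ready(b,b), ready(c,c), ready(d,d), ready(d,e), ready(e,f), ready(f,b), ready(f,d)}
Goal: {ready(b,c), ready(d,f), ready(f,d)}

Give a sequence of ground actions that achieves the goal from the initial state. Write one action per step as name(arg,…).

1. grab(d,f)  →  {near(d), near(f), ready(b,b), ready(c,c), ready(d,e), ready(d,f), ready(e,f), ready(f,b), ready(f,d)}
2. bind(b,c)  →  {holds(b), near(d), near(f), ready(b,b), ready(b,c), ready(c,c), ready(d,e), ready(d,f), ready(e,f), ready(f,b), ready(f,d)}

grab(d,f); bind(b,c)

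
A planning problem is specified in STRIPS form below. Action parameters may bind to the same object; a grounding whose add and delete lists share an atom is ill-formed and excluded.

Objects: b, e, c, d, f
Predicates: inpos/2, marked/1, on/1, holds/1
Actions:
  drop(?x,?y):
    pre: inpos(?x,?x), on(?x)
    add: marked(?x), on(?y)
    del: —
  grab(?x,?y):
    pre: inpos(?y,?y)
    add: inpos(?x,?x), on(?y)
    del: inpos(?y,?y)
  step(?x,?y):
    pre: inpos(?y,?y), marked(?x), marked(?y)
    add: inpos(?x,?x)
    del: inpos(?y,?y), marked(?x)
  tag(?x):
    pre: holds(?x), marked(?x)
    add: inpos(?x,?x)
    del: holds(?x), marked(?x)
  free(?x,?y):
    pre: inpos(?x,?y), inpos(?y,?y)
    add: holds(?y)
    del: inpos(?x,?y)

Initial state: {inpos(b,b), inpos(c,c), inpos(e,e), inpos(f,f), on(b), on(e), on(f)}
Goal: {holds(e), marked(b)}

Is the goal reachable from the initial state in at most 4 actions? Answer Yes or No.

Yes

1. drop(b,b)  →  {inpos(b,b), inpos(c,c), inpos(e,e), inpos(f,f), marked(b), on(b), on(e), on(f)}
2. free(e,e)  →  {holds(e), inpos(b,b), inpos(c,c), inpos(f,f), marked(b), on(b), on(e), on(f)}
optimal plan length = 2; 2 ≤ 4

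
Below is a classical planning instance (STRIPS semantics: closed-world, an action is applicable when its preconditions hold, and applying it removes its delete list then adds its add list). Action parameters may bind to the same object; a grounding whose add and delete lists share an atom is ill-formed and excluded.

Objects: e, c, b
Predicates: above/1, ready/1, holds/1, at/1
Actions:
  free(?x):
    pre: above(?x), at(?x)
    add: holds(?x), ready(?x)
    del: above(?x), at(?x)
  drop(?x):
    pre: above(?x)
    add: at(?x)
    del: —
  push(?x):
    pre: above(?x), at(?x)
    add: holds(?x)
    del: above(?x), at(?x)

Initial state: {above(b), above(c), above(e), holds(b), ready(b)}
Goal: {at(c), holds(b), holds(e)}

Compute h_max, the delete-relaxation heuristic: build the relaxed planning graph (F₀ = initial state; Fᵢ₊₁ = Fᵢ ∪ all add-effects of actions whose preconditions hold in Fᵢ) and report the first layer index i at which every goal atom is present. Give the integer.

F0 = init (5 atoms)
F1 = F0 ∪ {at(b), at(c), at(e)}  (8 atoms)
F2 = F1 ∪ {holds(c), holds(e), ready(c), ready(e)}  (12 atoms)
goal ⊆ F2  ⇒  h_max = 2

2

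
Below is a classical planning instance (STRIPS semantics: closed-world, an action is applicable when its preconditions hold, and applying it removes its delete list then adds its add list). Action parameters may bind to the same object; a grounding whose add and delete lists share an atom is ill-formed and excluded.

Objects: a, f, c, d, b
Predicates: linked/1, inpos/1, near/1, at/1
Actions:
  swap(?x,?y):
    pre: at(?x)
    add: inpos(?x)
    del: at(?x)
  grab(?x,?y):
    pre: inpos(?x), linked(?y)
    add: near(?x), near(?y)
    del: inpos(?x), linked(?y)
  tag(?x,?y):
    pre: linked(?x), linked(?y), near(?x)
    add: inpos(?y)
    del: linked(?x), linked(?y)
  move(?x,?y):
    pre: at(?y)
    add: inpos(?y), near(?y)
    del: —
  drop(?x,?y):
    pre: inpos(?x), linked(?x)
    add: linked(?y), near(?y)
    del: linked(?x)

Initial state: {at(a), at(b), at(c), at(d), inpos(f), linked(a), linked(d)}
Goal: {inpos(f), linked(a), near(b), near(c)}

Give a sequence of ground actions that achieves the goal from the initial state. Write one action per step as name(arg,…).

1. move(a,c)  →  {at(a), at(b), at(c), at(d), inpos(c), inpos(f), linked(a), linked(d), near(c)}
2. move(a,b)  →  {at(a), at(b), at(c), at(d), inpos(b), inpos(c), inpos(f), linked(a), linked(d), near(b), near(c)}

move(a,c); move(a,b)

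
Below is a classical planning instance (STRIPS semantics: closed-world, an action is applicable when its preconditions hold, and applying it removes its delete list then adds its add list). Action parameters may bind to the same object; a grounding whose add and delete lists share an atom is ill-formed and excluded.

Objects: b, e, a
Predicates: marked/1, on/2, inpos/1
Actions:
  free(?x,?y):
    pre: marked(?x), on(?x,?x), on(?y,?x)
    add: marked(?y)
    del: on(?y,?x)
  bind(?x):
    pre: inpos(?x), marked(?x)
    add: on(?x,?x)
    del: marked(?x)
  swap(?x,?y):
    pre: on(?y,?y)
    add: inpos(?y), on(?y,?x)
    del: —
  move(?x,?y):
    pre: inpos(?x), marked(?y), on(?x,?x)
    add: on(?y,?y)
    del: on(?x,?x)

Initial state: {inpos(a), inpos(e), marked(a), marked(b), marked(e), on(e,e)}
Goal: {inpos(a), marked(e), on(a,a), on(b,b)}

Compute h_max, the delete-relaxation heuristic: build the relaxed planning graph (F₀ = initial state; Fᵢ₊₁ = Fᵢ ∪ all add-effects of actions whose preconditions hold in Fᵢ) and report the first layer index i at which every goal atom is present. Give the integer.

1

F0 = init (6 atoms)
F1 = F0 ∪ {on(a,a), on(b,b), on(e,a), on(e,b)}  (10 atoms)
goal ⊆ F1  ⇒  h_max = 1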